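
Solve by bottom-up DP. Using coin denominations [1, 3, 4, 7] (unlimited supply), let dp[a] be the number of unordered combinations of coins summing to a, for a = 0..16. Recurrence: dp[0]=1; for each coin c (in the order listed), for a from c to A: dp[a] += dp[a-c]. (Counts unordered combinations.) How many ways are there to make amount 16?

after  coin     0     1     2     3     4     5     6     7     8     9    10    11    12    13    14    15    16
          1     1     1     1     1     1     1     1     1     1     1     1     1     1     1     1     1     1
          3     1     1     1     2     2     2     3     3     3     4     4     4     5     5     5     6     6
          4     1     1     1     2     3     3     4     5     6     7     8     9    11    12    13    15    17
          7     1     1     1     2     3     3     4     6     7     8    10    12    14    16    19    22    25

25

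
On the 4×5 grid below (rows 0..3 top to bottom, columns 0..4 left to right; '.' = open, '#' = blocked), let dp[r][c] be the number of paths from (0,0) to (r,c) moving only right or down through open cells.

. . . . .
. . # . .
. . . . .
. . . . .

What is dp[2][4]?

6

r\c   0   1   2   3   4
  0   1   1   1   1   1
  1   1   2   0   1   2
  2   1   3   3   4   6
  3   1   4   7  11  17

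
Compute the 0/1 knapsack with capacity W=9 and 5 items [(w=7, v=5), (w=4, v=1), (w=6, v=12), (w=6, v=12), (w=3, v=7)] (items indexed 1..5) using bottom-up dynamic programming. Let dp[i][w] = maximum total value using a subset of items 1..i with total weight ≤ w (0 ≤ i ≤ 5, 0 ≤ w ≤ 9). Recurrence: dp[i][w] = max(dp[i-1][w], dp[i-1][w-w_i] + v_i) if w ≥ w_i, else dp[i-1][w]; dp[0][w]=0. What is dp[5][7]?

12

i\w   0   1   2   3   4   5   6   7   8   9
  0   0   0   0   0   0   0   0   0   0   0
  1   0   0   0   0   0   0   0   5   5   5
  2   0   0   0   0   1   1   1   5   5   5
  3   0   0   0   0   1   1  12  12  12  12
  4   0   0   0   0   1   1  12  12  12  12
  5   0   0   0   7   7   7  12  12  12  19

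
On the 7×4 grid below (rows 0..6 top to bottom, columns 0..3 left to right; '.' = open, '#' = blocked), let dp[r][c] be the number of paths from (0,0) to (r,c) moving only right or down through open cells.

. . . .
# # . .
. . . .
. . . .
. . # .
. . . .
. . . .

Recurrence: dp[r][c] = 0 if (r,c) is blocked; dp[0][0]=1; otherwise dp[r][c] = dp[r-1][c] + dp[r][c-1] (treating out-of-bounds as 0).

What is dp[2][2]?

1

r\c   0   1   2   3
  0   1   1   1   1
  1   0   0   1   2
  2   0   0   1   3
  3   0   0   1   4
  4   0   0   0   4
  5   0   0   0   4
  6   0   0   0   4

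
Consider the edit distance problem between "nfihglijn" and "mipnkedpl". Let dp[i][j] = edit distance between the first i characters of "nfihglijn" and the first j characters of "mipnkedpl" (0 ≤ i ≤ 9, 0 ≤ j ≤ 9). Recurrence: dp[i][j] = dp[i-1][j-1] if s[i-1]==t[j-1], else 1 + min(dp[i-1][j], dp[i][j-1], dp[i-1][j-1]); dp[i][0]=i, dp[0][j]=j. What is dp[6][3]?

   ''  m  i  p  n  k  e  d  p  l
''  0  1  2  3  4  5  6  7  8  9
 n  1  1  2  3  3  4  5  6  7  8
 f  2  2  2  3  4  4  5  6  7  8
 i  3  3  2  3  4  5  5  6  7  8
 h  4  4  3  3  4  5  6  6  7  8
 g  5  5  4  4  4  5  6  7  7  8
 l  6  6  5  5  5  5  6  7  8  7
 i  7  7  6  6  6  6  6  7  8  8
 j  8  8  7  7  7  7  7  7  8  9
 n  9  9  8  8  7  8  8  8  8  9

5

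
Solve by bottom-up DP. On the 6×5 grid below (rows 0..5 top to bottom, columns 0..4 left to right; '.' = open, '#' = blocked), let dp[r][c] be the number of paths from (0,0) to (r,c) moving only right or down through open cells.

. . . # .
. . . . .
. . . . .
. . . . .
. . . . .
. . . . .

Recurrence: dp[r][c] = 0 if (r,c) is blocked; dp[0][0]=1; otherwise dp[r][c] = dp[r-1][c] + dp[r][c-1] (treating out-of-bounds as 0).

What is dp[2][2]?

r\c   0   1   2   3   4
  0   1   1   1   0   0
  1   1   2   3   3   3
  2   1   3   6   9  12
  3   1   4  10  19  31
  4   1   5  15  34  65
  5   1   6  21  55 120

6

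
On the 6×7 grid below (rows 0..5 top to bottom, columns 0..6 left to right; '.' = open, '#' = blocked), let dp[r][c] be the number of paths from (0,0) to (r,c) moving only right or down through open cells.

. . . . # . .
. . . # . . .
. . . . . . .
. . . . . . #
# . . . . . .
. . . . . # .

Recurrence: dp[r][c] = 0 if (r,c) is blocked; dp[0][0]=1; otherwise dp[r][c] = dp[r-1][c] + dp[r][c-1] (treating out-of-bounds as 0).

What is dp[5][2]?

18

r\c   0   1   2   3   4   5   6
  0   1   1   1   1   0   0   0
  1   1   2   3   0   0   0   0
  2   1   3   6   6   6   6   6
  3   1   4  10  16  22  28   0
  4   0   4  14  30  52  80  80
  5   0   4  18  48 100   0  80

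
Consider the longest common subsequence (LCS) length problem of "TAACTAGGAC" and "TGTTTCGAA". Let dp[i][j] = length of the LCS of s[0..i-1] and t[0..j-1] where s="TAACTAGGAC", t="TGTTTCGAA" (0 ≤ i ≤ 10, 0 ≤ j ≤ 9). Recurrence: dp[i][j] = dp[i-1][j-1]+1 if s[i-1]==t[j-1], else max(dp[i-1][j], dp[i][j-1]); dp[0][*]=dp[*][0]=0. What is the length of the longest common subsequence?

   ''  T  G  T  T  T  C  G  A  A
''  0  0  0  0  0  0  0  0  0  0
 T  0  1  1  1  1  1  1  1  1  1
 A  0  1  1  1  1  1  1  1  2  2
 A  0  1  1  1  1  1  1  1  2  3
 C  0  1  1  1  1  1  2  2  2  3
 T  0  1  1  2  2  2  2  2  2  3
 A  0  1  1  2  2  2  2  2  3  3
 G  0  1  2  2  2  2  2  3  3  3
 G  0  1  2  2  2  2  2  3  3  3
 A  0  1  2  2  2  2  2  3  4  4
 C  0  1  2  2  2  2  3  3  4  4

4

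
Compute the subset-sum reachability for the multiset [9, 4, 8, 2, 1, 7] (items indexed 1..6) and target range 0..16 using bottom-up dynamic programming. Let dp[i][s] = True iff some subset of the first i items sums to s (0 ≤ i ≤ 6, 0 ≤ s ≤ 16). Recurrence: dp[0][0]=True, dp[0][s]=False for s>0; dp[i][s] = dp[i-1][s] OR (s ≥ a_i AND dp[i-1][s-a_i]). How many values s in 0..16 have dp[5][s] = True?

i\s   0   1   2   3   4   5   6   7   8   9  10  11  12  13  14  15  16
  0   T   F   F   F   F   F   F   F   F   F   F   F   F   F   F   F   F
  1   T   F   F   F   F   F   F   F   F   T   F   F   F   F   F   F   F
  2   T   F   F   F   T   F   F   F   F   T   F   F   F   T   F   F   F
  3   T   F   F   F   T   F   F   F   T   T   F   F   T   T   F   F   F
  4   T   F   T   F   T   F   T   F   T   T   T   T   T   T   T   T   F
  5   T   T   T   T   T   T   T   T   T   T   T   T   T   T   T   T   T
  6   T   T   T   T   T   T   T   T   T   T   T   T   T   T   T   T   T

17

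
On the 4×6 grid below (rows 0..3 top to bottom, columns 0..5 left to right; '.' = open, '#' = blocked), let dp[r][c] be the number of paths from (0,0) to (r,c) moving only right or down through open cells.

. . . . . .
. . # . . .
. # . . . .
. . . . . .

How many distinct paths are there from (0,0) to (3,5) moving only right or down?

11

r\c   0   1   2   3   4   5
  0   1   1   1   1   1   1
  1   1   2   0   1   2   3
  2   1   0   0   1   3   6
  3   1   1   1   2   5  11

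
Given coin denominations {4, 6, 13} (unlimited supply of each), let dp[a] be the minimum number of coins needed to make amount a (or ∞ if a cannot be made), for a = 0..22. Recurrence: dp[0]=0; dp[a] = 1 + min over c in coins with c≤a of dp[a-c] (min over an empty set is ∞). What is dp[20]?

4

 a  0  1  2  3  4  5  6  7  8  9 10 11 12 13 14 15 16 17 18 19 20 21 22
dp  0  -  -  -  1  -  1  -  2  -  2  -  2  1  3  -  3  2  3  2  4  3  4
(- denotes ∞ / unreachable)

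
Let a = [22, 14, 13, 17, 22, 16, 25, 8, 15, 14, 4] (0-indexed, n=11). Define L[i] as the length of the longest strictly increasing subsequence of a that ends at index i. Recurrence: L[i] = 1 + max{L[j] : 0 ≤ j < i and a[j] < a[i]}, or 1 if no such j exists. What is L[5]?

2

   i    0    1    2    3    4    5    6    7    8    9   10
a[i]   22   14   13   17   22   16   25    8   15   14    4
L[i]    1    1    1    2    3    2    4    1    2    2    1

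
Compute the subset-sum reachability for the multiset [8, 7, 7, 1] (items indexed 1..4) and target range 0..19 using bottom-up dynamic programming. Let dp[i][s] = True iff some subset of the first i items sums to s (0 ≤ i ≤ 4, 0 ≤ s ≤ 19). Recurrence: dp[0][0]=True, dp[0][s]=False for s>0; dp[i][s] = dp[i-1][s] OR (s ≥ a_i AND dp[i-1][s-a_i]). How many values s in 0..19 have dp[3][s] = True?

5

i\s   0   1   2   3   4   5   6   7   8   9  10  11  12  13  14  15  16  17  18  19
  0   T   F   F   F   F   F   F   F   F   F   F   F   F   F   F   F   F   F   F   F
  1   T   F   F   F   F   F   F   F   T   F   F   F   F   F   F   F   F   F   F   F
  2   T   F   F   F   F   F   F   T   T   F   F   F   F   F   F   T   F   F   F   F
  3   T   F   F   F   F   F   F   T   T   F   F   F   F   F   T   T   F   F   F   F
  4   T   T   F   F   F   F   F   T   T   T   F   F   F   F   T   T   T   F   F   F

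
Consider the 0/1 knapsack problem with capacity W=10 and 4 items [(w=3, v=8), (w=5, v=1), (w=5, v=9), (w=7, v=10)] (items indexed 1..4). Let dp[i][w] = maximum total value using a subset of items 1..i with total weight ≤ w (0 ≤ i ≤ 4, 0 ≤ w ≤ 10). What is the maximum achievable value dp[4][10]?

i\w   0   1   2   3   4   5   6   7   8   9  10
  0   0   0   0   0   0   0   0   0   0   0   0
  1   0   0   0   8   8   8   8   8   8   8   8
  2   0   0   0   8   8   8   8   8   9   9   9
  3   0   0   0   8   8   9   9   9  17  17  17
  4   0   0   0   8   8   9   9  10  17  17  18

18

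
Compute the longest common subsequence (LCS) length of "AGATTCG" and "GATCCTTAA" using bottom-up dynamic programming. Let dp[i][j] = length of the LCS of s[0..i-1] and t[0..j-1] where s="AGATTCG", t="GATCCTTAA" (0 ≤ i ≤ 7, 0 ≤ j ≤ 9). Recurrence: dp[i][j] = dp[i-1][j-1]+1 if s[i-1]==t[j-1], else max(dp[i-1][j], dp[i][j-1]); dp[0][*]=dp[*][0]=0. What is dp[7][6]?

   ''  G  A  T  C  C  T  T  A  A
''  0  0  0  0  0  0  0  0  0  0
 A  0  0  1  1  1  1  1  1  1  1
 G  0  1  1  1  1  1  1  1  1  1
 A  0  1  2  2  2  2  2  2  2  2
 T  0  1  2  3  3  3  3  3  3  3
 T  0  1  2  3  3  3  4  4  4  4
 C  0  1  2  3  4  4  4  4  4  4
 G  0  1  2  3  4  4  4  4  4  4

4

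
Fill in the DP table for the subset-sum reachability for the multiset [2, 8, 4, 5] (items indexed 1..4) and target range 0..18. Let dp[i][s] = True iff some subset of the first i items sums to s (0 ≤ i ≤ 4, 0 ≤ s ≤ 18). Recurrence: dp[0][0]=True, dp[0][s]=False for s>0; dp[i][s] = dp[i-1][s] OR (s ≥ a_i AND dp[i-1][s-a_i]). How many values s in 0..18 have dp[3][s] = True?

i\s   0   1   2   3   4   5   6   7   8   9  10  11  12  13  14  15  16  17  18
  0   T   F   F   F   F   F   F   F   F   F   F   F   F   F   F   F   F   F   F
  1   T   F   T   F   F   F   F   F   F   F   F   F   F   F   F   F   F   F   F
  2   T   F   T   F   F   F   F   F   T   F   T   F   F   F   F   F   F   F   F
  3   T   F   T   F   T   F   T   F   T   F   T   F   T   F   T   F   F   F   F
  4   T   F   T   F   T   T   T   T   T   T   T   T   T   T   T   T   F   T   F

8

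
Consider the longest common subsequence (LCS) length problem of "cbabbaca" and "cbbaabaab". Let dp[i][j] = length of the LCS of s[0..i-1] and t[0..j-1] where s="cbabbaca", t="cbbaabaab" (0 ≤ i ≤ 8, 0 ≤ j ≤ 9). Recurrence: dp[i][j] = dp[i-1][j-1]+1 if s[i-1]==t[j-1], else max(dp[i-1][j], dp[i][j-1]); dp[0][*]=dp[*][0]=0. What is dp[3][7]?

3

   ''  c  b  b  a  a  b  a  a  b
''  0  0  0  0  0  0  0  0  0  0
 c  0  1  1  1  1  1  1  1  1  1
 b  0  1  2  2  2  2  2  2  2  2
 a  0  1  2  2  3  3  3  3  3  3
 b  0  1  2  3  3  3  4  4  4  4
 b  0  1  2  3  3  3  4  4  4  5
 a  0  1  2  3  4  4  4  5  5  5
 c  0  1  2  3  4  4  4  5  5  5
 a  0  1  2  3  4  5  5  5  6  6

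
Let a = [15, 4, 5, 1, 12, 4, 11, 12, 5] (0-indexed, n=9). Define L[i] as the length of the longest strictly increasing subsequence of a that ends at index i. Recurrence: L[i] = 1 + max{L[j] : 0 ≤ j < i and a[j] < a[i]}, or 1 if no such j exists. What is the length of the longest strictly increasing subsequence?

   i    0    1    2    3    4    5    6    7    8
a[i]   15    4    5    1   12    4   11   12    5
L[i]    1    1    2    1    3    2    3    4    3

4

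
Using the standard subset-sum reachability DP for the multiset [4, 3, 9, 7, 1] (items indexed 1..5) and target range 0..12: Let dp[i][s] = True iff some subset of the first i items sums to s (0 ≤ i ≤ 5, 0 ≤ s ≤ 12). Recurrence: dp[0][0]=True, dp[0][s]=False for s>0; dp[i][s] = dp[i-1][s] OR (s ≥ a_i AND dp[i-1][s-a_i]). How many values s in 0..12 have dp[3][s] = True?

6

i\s   0   1   2   3   4   5   6   7   8   9  10  11  12
  0   T   F   F   F   F   F   F   F   F   F   F   F   F
  1   T   F   F   F   T   F   F   F   F   F   F   F   F
  2   T   F   F   T   T   F   F   T   F   F   F   F   F
  3   T   F   F   T   T   F   F   T   F   T   F   F   T
  4   T   F   F   T   T   F   F   T   F   T   T   T   T
  5   T   T   F   T   T   T   F   T   T   T   T   T   T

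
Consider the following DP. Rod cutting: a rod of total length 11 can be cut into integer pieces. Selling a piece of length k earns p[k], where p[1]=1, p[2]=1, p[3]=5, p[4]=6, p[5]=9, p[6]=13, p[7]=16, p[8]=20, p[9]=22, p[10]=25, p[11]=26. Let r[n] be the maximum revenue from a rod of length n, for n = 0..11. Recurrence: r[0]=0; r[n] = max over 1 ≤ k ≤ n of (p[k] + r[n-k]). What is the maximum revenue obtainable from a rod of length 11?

   n    0    1    2    3    4    5    6    7    8    9   10   11
r[n]    0    1    2    5    6    9   13   16   20   22   25   26

26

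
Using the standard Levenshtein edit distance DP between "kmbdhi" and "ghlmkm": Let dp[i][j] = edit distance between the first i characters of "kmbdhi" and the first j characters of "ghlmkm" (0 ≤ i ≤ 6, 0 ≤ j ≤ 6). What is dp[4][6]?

   ''  g  h  l  m  k  m
''  0  1  2  3  4  5  6
 k  1  1  2  3  4  4  5
 m  2  2  2  3  3  4  4
 b  3  3  3  3  4  4  5
 d  4  4  4  4  4  5  5
 h  5  5  4  5  5  5  6
 i  6  6  5  5  6  6  6

5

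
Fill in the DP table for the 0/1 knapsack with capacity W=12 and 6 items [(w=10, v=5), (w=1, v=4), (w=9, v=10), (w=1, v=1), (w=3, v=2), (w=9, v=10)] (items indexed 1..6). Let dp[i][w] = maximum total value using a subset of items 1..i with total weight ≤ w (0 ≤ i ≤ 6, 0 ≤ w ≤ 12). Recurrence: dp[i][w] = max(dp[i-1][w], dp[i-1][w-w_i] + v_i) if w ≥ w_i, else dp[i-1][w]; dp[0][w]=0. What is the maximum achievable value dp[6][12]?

i\w   0   1   2   3   4   5   6   7   8   9  10  11  12
  0   0   0   0   0   0   0   0   0   0   0   0   0   0
  1   0   0   0   0   0   0   0   0   0   0   5   5   5
  2   0   4   4   4   4   4   4   4   4   4   5   9   9
  3   0   4   4   4   4   4   4   4   4  10  14  14  14
  4   0   4   5   5   5   5   5   5   5  10  14  15  15
  5   0   4   5   5   6   7   7   7   7  10  14  15  15
  6   0   4   5   5   6   7   7   7   7  10  14  15  15

15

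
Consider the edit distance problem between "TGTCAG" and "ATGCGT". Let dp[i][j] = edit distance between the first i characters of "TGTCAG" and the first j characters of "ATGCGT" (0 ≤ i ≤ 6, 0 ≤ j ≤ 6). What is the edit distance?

4

   ''  A  T  G  C  G  T
''  0  1  2  3  4  5  6
 T  1  1  1  2  3  4  5
 G  2  2  2  1  2  3  4
 T  3  3  2  2  2  3  3
 C  4  4  3  3  2  3  4
 A  5  4  4  4  3  3  4
 G  6  5  5  4  4  3  4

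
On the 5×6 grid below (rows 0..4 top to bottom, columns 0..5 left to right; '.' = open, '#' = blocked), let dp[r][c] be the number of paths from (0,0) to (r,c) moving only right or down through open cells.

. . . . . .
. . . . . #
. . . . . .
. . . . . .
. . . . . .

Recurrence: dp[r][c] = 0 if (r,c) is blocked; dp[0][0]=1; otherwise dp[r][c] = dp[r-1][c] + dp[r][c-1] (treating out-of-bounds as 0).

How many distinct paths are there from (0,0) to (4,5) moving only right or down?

r\c   0   1   2   3   4   5
  0   1   1   1   1   1   1
  1   1   2   3   4   5   0
  2   1   3   6  10  15  15
  3   1   4  10  20  35  50
  4   1   5  15  35  70 120

120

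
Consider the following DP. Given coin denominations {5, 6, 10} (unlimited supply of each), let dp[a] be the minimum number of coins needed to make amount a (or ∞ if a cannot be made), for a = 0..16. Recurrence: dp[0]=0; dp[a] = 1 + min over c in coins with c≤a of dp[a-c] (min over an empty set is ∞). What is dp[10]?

 a  0  1  2  3  4  5  6  7  8  9 10 11 12 13 14 15 16
dp  0  -  -  -  -  1  1  -  -  -  1  2  2  -  -  2  2
(- denotes ∞ / unreachable)

1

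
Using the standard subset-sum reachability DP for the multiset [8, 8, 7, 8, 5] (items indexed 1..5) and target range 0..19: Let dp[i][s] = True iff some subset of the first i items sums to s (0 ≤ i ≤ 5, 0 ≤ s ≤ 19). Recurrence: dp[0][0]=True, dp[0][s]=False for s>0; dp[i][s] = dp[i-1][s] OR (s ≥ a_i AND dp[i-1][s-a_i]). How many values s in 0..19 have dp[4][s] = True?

5

i\s   0   1   2   3   4   5   6   7   8   9  10  11  12  13  14  15  16  17  18  19
  0   T   F   F   F   F   F   F   F   F   F   F   F   F   F   F   F   F   F   F   F
  1   T   F   F   F   F   F   F   F   T   F   F   F   F   F   F   F   F   F   F   F
  2   T   F   F   F   F   F   F   F   T   F   F   F   F   F   F   F   T   F   F   F
  3   T   F   F   F   F   F   F   T   T   F   F   F   F   F   F   T   T   F   F   F
  4   T   F   F   F   F   F   F   T   T   F   F   F   F   F   F   T   T   F   F   F
  5   T   F   F   F   F   T   F   T   T   F   F   F   T   T   F   T   T   F   F   F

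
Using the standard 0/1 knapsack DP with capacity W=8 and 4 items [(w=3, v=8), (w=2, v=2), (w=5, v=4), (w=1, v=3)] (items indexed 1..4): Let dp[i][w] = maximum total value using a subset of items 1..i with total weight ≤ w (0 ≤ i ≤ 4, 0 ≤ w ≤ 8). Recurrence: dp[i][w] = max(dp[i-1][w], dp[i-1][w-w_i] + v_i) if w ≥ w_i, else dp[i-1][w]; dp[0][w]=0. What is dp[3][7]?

10

i\w   0   1   2   3   4   5   6   7   8
  0   0   0   0   0   0   0   0   0   0
  1   0   0   0   8   8   8   8   8   8
  2   0   0   2   8   8  10  10  10  10
  3   0   0   2   8   8  10  10  10  12
  4   0   3   3   8  11  11  13  13  13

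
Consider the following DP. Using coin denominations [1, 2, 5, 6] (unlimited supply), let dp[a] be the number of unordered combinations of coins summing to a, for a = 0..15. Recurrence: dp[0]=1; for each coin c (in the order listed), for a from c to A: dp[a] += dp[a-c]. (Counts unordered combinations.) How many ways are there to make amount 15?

after  coin     0     1     2     3     4     5     6     7     8     9    10    11    12    13    14    15
          1     1     1     1     1     1     1     1     1     1     1     1     1     1     1     1     1
          2     1     1     2     2     3     3     4     4     5     5     6     6     7     7     8     8
          5     1     1     2     2     3     4     5     6     7     8    10    11    13    14    16    18
          6     1     1     2     2     3     4     6     7     9    10    13    15    19    21    25    28

28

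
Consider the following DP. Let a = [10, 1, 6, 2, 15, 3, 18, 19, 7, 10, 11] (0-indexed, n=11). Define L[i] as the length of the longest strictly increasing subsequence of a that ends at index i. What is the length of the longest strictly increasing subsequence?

   i    0    1    2    3    4    5    6    7    8    9   10
a[i]   10    1    6    2   15    3   18   19    7   10   11
L[i]    1    1    2    2    3    3    4    5    4    5    6

6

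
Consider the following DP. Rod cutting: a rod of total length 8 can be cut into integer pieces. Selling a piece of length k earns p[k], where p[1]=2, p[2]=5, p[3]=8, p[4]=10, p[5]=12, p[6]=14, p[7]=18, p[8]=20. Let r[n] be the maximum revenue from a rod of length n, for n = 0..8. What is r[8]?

21

   n    0    1    2    3    4    5    6    7    8
r[n]    0    2    5    8   10   13   16   18   21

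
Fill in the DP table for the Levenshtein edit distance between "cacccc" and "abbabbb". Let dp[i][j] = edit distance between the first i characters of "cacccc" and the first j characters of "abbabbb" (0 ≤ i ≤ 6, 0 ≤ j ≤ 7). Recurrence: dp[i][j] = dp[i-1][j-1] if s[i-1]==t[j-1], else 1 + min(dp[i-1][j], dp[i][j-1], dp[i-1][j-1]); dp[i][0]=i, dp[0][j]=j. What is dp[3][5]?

   ''  a  b  b  a  b  b  b
''  0  1  2  3  4  5  6  7
 c  1  1  2  3  4  5  6  7
 a  2  1  2  3  3  4  5  6
 c  3  2  2  3  4  4  5  6
 c  4  3  3  3  4  5  5  6
 c  5  4  4  4  4  5  6  6
 c  6  5  5  5  5  5  6  7

4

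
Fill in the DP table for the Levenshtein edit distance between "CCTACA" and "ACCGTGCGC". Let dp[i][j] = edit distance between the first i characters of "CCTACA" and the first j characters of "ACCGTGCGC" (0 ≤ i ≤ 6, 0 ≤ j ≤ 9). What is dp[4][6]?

3

   ''  A  C  C  G  T  G  C  G  C
''  0  1  2  3  4  5  6  7  8  9
 C  1  1  1  2  3  4  5  6  7  8
 C  2  2  1  1  2  3  4  5  6  7
 T  3  3  2  2  2  2  3  4  5  6
 A  4  3  3  3  3  3  3  4  5  6
 C  5  4  3  3  4  4  4  3  4  5
 A  6  5  4  4  4  5  5  4  4  5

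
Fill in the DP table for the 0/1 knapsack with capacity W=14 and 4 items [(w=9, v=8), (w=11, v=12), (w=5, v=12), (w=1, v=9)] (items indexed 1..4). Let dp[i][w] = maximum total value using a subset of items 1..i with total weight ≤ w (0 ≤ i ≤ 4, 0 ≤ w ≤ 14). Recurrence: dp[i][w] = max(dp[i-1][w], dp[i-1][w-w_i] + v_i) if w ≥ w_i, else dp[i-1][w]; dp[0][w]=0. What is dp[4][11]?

21

i\w   0   1   2   3   4   5   6   7   8   9  10  11  12  13  14
  0   0   0   0   0   0   0   0   0   0   0   0   0   0   0   0
  1   0   0   0   0   0   0   0   0   0   8   8   8   8   8   8
  2   0   0   0   0   0   0   0   0   0   8   8  12  12  12  12
  3   0   0   0   0   0  12  12  12  12  12  12  12  12  12  20
  4   0   9   9   9   9  12  21  21  21  21  21  21  21  21  21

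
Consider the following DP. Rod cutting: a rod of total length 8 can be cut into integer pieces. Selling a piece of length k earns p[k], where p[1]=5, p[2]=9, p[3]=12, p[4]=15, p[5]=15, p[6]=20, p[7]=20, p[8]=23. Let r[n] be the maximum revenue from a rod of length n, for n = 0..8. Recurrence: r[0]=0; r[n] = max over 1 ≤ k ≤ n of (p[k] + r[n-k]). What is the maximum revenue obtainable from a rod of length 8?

   n    0    1    2    3    4    5    6    7    8
r[n]    0    5   10   15   20   25   30   35   40

40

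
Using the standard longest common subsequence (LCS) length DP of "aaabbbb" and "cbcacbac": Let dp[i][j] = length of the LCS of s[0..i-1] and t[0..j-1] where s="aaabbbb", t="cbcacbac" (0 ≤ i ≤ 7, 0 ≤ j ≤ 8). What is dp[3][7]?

   ''  c  b  c  a  c  b  a  c
''  0  0  0  0  0  0  0  0  0
 a  0  0  0  0  1  1  1  1  1
 a  0  0  0  0  1  1  1  2  2
 a  0  0  0  0  1  1  1  2  2
 b  0  0  1  1  1  1  2  2  2
 b  0  0  1  1  1  1  2  2  2
 b  0  0  1  1  1  1  2  2  2
 b  0  0  1  1  1  1  2  2  2

2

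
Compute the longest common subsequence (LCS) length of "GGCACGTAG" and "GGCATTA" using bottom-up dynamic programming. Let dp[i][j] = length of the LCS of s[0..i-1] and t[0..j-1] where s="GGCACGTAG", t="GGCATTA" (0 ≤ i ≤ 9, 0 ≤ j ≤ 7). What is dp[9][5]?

5

   ''  G  G  C  A  T  T  A
''  0  0  0  0  0  0  0  0
 G  0  1  1  1  1  1  1  1
 G  0  1  2  2  2  2  2  2
 C  0  1  2  3  3  3  3  3
 A  0  1  2  3  4  4  4  4
 C  0  1  2  3  4  4  4  4
 G  0  1  2  3  4  4  4  4
 T  0  1  2  3  4  5  5  5
 A  0  1  2  3  4  5  5  6
 G  0  1  2  3  4  5  5  6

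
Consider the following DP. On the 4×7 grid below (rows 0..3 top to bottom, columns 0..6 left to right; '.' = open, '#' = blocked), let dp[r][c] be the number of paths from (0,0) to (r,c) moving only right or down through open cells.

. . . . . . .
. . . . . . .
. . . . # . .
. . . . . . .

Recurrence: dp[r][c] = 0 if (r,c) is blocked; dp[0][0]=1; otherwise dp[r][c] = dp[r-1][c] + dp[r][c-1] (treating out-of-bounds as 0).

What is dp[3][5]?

r\c   0   1   2   3   4   5   6
  0   1   1   1   1   1   1   1
  1   1   2   3   4   5   6   7
  2   1   3   6  10   0   6  13
  3   1   4  10  20  20  26  39

26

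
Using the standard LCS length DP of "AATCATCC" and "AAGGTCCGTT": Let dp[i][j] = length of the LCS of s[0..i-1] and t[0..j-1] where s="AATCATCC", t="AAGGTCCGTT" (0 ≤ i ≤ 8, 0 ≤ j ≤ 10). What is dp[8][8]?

5

   ''  A  A  G  G  T  C  C  G  T  T
''  0  0  0  0  0  0  0  0  0  0  0
 A  0  1  1  1  1  1  1  1  1  1  1
 A  0  1  2  2  2  2  2  2  2  2  2
 T  0  1  2  2  2  3  3  3  3  3  3
 C  0  1  2  2  2  3  4  4  4  4  4
 A  0  1  2  2  2  3  4  4  4  4  4
 T  0  1  2  2  2  3  4  4  4  5  5
 C  0  1  2  2  2  3  4  5  5  5  5
 C  0  1  2  2  2  3  4  5  5  5  5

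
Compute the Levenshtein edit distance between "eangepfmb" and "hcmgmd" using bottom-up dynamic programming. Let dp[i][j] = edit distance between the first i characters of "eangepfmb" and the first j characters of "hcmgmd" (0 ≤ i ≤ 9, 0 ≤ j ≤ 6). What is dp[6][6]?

5

   ''  h  c  m  g  m  d
''  0  1  2  3  4  5  6
 e  1  1  2  3  4  5  6
 a  2  2  2  3  4  5  6
 n  3  3  3  3  4  5  6
 g  4  4  4  4  3  4  5
 e  5  5  5  5  4  4  5
 p  6  6  6  6  5  5  5
 f  7  7  7  7  6  6  6
 m  8  8  8  7  7  6  7
 b  9  9  9  8  8  7  7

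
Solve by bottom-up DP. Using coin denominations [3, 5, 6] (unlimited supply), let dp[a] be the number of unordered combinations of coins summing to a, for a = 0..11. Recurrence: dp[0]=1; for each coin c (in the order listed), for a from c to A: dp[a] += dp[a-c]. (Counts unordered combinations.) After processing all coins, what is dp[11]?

2

after  coin     0     1     2     3     4     5     6     7     8     9    10    11
          3     1     0     0     1     0     0     1     0     0     1     0     0
          5     1     0     0     1     0     1     1     0     1     1     1     1
          6     1     0     0     1     0     1     2     0     1     2     1     2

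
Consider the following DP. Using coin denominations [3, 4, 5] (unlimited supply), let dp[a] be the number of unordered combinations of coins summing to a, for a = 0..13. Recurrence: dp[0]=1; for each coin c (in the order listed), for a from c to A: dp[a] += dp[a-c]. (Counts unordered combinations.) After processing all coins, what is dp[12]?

after  coin     0     1     2     3     4     5     6     7     8     9    10    11    12    13
          3     1     0     0     1     0     0     1     0     0     1     0     0     1     0
          4     1     0     0     1     1     0     1     1     1     1     1     1     2     1
          5     1     0     0     1     1     1     1     1     2     2     2     2     3     3

3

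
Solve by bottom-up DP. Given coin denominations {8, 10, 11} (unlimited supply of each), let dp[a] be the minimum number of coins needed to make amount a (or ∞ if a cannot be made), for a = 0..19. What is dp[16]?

2

 a  0  1  2  3  4  5  6  7  8  9 10 11 12 13 14 15 16 17 18 19
dp  0  -  -  -  -  -  -  -  1  -  1  1  -  -  -  -  2  -  2  2
(- denotes ∞ / unreachable)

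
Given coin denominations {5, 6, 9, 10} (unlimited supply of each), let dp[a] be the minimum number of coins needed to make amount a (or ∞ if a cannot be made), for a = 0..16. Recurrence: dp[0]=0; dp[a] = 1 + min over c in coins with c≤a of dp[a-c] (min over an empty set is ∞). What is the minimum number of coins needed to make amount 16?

 a  0  1  2  3  4  5  6  7  8  9 10 11 12 13 14 15 16
dp  0  -  -  -  -  1  1  -  -  1  1  2  2  -  2  2  2
(- denotes ∞ / unreachable)

2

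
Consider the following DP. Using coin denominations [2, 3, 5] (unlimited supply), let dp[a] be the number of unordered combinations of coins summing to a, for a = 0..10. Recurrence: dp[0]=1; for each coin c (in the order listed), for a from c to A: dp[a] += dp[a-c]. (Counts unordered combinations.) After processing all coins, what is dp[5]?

2

after  coin     0     1     2     3     4     5     6     7     8     9    10
          2     1     0     1     0     1     0     1     0     1     0     1
          3     1     0     1     1     1     1     2     1     2     2     2
          5     1     0     1     1     1     2     2     2     3     3     4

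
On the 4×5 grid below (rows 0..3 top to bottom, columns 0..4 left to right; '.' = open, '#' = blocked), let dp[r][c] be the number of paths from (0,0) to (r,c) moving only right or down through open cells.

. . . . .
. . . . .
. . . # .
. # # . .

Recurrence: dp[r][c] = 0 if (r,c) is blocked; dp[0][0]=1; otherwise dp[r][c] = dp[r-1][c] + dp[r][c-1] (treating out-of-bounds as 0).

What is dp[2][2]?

6

r\c   0   1   2   3   4
  0   1   1   1   1   1
  1   1   2   3   4   5
  2   1   3   6   0   5
  3   1   0   0   0   5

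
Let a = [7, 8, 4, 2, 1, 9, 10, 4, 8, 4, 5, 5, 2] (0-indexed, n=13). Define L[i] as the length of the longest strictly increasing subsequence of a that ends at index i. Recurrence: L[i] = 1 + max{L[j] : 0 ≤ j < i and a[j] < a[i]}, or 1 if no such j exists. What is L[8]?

   i    0    1    2    3    4    5    6    7    8    9   10   11   12
a[i]    7    8    4    2    1    9   10    4    8    4    5    5    2
L[i]    1    2    1    1    1    3    4    2    3    2    3    3    2

3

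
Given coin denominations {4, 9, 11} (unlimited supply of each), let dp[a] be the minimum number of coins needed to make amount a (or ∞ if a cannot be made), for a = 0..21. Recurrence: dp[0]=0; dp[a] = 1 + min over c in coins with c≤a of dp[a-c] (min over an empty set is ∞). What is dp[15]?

 a  0  1  2  3  4  5  6  7  8  9 10 11 12 13 14 15 16 17 18 19 20 21
dp  0  -  -  -  1  -  -  -  2  1  -  1  3  2  -  2  4  3  2  3  2  4
(- denotes ∞ / unreachable)

2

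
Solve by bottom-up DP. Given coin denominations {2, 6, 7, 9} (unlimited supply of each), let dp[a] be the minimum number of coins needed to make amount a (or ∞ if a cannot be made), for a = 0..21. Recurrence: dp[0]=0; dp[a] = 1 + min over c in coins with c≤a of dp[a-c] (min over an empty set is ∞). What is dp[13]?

2

 a  0  1  2  3  4  5  6  7  8  9 10 11 12 13 14 15 16 17 18 19 20 21
dp  0  -  1  -  2  -  1  1  2  1  3  2  2  2  2  2  2  3  2  3  3  3
(- denotes ∞ / unreachable)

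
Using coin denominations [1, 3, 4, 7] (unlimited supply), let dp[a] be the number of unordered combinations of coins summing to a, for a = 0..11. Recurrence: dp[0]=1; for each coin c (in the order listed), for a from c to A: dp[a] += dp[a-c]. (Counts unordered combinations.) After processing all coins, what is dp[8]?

7

after  coin     0     1     2     3     4     5     6     7     8     9    10    11
          1     1     1     1     1     1     1     1     1     1     1     1     1
          3     1     1     1     2     2     2     3     3     3     4     4     4
          4     1     1     1     2     3     3     4     5     6     7     8     9
          7     1     1     1     2     3     3     4     6     7     8    10    12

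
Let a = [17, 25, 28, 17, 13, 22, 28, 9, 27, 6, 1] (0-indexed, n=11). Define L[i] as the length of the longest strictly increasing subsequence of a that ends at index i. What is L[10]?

1

   i    0    1    2    3    4    5    6    7    8    9   10
a[i]   17   25   28   17   13   22   28    9   27    6    1
L[i]    1    2    3    1    1    2    3    1    3    1    1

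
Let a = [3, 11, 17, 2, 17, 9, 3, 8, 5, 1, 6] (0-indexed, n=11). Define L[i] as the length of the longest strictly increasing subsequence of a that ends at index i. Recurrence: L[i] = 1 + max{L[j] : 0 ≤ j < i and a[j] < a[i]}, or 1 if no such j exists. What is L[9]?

1

   i    0    1    2    3    4    5    6    7    8    9   10
a[i]    3   11   17    2   17    9    3    8    5    1    6
L[i]    1    2    3    1    3    2    2    3    3    1    4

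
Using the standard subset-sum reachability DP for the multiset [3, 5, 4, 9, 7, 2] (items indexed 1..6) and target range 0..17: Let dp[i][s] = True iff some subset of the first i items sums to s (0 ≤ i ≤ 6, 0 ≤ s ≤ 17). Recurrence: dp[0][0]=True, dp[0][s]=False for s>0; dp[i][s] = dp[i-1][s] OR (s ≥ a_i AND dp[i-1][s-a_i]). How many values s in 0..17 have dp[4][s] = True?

i\s   0   1   2   3   4   5   6   7   8   9  10  11  12  13  14  15  16  17
  0   T   F   F   F   F   F   F   F   F   F   F   F   F   F   F   F   F   F
  1   T   F   F   T   F   F   F   F   F   F   F   F   F   F   F   F   F   F
  2   T   F   F   T   F   T   F   F   T   F   F   F   F   F   F   F   F   F
  3   T   F   F   T   T   T   F   T   T   T   F   F   T   F   F   F   F   F
  4   T   F   F   T   T   T   F   T   T   T   F   F   T   T   T   F   T   T
  5   T   F   F   T   T   T   F   T   T   T   T   T   T   T   T   T   T   T
  6   T   F   T   T   T   T   T   T   T   T   T   T   T   T   T   T   T   T

12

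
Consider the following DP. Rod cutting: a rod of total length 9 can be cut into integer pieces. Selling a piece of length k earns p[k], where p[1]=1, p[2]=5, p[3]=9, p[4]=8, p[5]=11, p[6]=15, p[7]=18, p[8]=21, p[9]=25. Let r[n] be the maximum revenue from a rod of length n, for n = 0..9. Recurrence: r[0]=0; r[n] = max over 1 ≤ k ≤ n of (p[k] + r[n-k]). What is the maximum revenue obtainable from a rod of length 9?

   n    0    1    2    3    4    5    6    7    8    9
r[n]    0    1    5    9   10   14   18   19   23   27

27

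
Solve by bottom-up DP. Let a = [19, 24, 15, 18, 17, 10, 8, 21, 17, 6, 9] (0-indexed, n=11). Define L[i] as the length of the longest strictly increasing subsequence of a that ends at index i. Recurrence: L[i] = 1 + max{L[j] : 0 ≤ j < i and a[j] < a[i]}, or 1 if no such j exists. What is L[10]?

2

   i    0    1    2    3    4    5    6    7    8    9   10
a[i]   19   24   15   18   17   10    8   21   17    6    9
L[i]    1    2    1    2    2    1    1    3    2    1    2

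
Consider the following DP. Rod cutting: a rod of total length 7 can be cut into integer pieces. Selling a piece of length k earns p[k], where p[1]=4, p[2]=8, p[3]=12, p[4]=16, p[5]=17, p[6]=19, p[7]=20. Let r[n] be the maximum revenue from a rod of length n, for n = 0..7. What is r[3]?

12

   n    0    1    2    3    4    5    6    7
r[n]    0    4    8   12   16   20   24   28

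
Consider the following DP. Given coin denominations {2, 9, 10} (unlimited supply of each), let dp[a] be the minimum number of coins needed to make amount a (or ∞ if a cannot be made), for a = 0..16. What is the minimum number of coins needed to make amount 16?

 a  0  1  2  3  4  5  6  7  8  9 10 11 12 13 14 15 16
dp  0  -  1  -  2  -  3  -  4  1  1  2  2  3  3  4  4
(- denotes ∞ / unreachable)

4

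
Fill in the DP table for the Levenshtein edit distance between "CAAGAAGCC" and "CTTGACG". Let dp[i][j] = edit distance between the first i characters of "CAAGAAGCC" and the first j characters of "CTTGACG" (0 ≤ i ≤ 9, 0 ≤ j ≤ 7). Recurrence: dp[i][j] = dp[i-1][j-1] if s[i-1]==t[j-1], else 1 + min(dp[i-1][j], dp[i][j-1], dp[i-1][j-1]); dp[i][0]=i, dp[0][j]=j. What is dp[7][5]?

   ''  C  T  T  G  A  C  G
''  0  1  2  3  4  5  6  7
 C  1  0  1  2  3  4  5  6
 A  2  1  1  2  3  3  4  5
 A  3  2  2  2  3  3  4  5
 G  4  3  3  3  2  3  4  4
 A  5  4  4  4  3  2  3  4
 A  6  5  5  5  4  3  3  4
 G  7  6  6  6  5  4  4  3
 C  8  7  7  7  6  5  4  4
 C  9  8  8  8  7  6  5  5

4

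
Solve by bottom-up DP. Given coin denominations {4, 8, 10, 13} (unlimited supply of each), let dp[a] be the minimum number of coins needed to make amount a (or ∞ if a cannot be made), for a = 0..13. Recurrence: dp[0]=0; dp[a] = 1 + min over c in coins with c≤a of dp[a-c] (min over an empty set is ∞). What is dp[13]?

 a  0  1  2  3  4  5  6  7  8  9 10 11 12 13
dp  0  -  -  -  1  -  -  -  1  -  1  -  2  1
(- denotes ∞ / unreachable)

1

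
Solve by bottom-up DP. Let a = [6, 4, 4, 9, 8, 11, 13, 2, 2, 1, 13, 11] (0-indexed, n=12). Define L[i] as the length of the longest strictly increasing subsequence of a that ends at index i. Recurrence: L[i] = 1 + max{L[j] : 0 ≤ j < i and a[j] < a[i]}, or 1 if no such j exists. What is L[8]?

   i    0    1    2    3    4    5    6    7    8    9   10   11
a[i]    6    4    4    9    8   11   13    2    2    1   13   11
L[i]    1    1    1    2    2    3    4    1    1    1    4    3

1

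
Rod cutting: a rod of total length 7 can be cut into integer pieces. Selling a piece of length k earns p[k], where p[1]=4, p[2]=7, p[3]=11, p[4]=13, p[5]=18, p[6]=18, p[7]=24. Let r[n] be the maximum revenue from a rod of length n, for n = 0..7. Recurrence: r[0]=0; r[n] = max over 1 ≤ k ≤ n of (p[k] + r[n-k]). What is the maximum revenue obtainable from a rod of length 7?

   n    0    1    2    3    4    5    6    7
r[n]    0    4    8   12   16   20   24   28

28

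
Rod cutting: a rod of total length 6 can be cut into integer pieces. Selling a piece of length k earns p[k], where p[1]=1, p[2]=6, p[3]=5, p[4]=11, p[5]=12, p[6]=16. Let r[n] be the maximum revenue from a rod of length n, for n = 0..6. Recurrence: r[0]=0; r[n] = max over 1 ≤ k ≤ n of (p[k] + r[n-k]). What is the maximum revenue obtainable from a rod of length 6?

18

   n    0    1    2    3    4    5    6
r[n]    0    1    6    7   12   13   18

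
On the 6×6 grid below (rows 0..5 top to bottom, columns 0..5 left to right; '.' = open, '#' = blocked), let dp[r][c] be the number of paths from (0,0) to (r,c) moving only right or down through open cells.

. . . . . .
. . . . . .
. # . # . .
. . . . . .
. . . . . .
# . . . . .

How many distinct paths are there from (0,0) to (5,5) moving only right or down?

r\c   0   1   2   3   4   5
  0   1   1   1   1   1   1
  1   1   2   3   4   5   6
  2   1   0   3   0   5  11
  3   1   1   4   4   9  20
  4   1   2   6  10  19  39
  5   0   2   8  18  37  76

76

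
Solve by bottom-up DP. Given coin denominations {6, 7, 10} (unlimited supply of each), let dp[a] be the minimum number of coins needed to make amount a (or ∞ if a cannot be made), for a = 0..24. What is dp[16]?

2

 a  0  1  2  3  4  5  6  7  8  9 10 11 12 13 14 15 16 17 18 19 20 21 22 23 24
dp  0  -  -  -  -  -  1  1  -  -  1  -  2  2  2  -  2  2  3  3  2  3  3  3  3
(- denotes ∞ / unreachable)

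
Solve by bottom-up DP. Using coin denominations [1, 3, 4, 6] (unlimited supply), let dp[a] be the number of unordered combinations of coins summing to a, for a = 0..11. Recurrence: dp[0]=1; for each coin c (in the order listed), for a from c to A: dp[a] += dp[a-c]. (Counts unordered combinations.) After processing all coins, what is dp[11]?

after  coin     0     1     2     3     4     5     6     7     8     9    10    11
          1     1     1     1     1     1     1     1     1     1     1     1     1
          3     1     1     1     2     2     2     3     3     3     4     4     4
          4     1     1     1     2     3     3     4     5     6     7     8     9
          6     1     1     1     2     3     3     5     6     7     9    11    12

12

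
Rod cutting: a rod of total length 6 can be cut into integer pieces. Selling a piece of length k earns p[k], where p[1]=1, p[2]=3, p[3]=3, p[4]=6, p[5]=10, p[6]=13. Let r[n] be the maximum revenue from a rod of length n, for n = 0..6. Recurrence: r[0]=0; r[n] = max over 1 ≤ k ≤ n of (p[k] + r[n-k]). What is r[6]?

   n    0    1    2    3    4    5    6
r[n]    0    1    3    4    6   10   13

13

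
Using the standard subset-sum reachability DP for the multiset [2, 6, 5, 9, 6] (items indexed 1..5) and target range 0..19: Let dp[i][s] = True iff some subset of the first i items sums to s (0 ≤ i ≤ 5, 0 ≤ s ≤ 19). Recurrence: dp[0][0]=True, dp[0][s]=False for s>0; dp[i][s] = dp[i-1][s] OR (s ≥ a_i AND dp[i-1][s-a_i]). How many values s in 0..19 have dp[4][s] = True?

i\s   0   1   2   3   4   5   6   7   8   9  10  11  12  13  14  15  16  17  18  19
  0   T   F   F   F   F   F   F   F   F   F   F   F   F   F   F   F   F   F   F   F
  1   T   F   T   F   F   F   F   F   F   F   F   F   F   F   F   F   F   F   F   F
  2   T   F   T   F   F   F   T   F   T   F   F   F   F   F   F   F   F   F   F   F
  3   T   F   T   F   F   T   T   T   T   F   F   T   F   T   F   F   F   F   F   F
  4   T   F   T   F   F   T   T   T   T   T   F   T   F   T   T   T   T   T   F   F
  5   T   F   T   F   F   T   T   T   T   T   F   T   T   T   T   T   T   T   F   T

13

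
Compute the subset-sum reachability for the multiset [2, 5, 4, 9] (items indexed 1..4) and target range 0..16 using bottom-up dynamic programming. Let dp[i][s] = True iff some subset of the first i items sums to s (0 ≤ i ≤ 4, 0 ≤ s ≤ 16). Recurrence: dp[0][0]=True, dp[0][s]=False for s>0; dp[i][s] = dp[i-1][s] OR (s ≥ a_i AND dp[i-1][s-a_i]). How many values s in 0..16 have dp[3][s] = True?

i\s   0   1   2   3   4   5   6   7   8   9  10  11  12  13  14  15  16
  0   T   F   F   F   F   F   F   F   F   F   F   F   F   F   F   F   F
  1   T   F   T   F   F   F   F   F   F   F   F   F   F   F   F   F   F
  2   T   F   T   F   F   T   F   T   F   F   F   F   F   F   F   F   F
  3   T   F   T   F   T   T   T   T   F   T   F   T   F   F   F   F   F
  4   T   F   T   F   T   T   T   T   F   T   F   T   F   T   T   T   T

8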